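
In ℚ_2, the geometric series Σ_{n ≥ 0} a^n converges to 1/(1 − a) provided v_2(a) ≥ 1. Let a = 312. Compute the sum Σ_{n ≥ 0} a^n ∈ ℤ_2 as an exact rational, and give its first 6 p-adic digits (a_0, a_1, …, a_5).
Σ a^n = 1/(1 − a) = -1/311;  first 6 digits = (1, 0, 0, 1, 1, 1)

v_2(a) = 3 ≥ 1, so the series converges in ℤ_2 to 1/(1 − a) = 1/(1 − 312) = -1/311. Expand this rational in ℤ_2: compute digits iteratively via d_i = x_i mod 2, x_{i+1} = (x_i − d_i)/2. The first 6 digits are (1, 0, 0, 1, 1, 1).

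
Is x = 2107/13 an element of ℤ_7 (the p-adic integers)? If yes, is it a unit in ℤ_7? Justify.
x ∈ ℤ_7 but not a unit; v_7(x) = 2 > 0

ℤ_7 = {x ∈ ℚ_7 : v_7(x) ≥ 0} and ℤ_7^× = {x ∈ ℤ_7 : v_7(x) = 0}. Here v_7(2107/13) = v_7(num) − v_7(den) = 2; compare against these criteria.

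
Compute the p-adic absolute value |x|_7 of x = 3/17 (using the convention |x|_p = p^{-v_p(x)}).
|3/17|_7 = 1

Step 1 — compute v_7(x) by factoring powers of 7 out of the numerator and denominator: v_7(3/17) = 0. Step 2 — apply |x|_p = p^{-v_p(x)} = 7^{0} = 1.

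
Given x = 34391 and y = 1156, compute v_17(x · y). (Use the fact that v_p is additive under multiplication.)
v_17(39755996) = 5

v_p(x) = 3 (factor: 34391 = 17^3 · 7); v_p(y) = 2 (factor: 1156 = 17^2 · 4). Additivity: v_p(xy) = v_p(x) + v_p(y) = 3 + 2 = 5. (Direct check: xy = 39755996 = 17^5 · (28).)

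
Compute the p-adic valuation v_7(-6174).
v_7(-6174) = 3

v_7(n) is the largest exponent k such that 7^k divides n. Factor out: -6174 = -7^3 · 18. (Sign doesn't affect v_p.) So v_7(-6174) = 3.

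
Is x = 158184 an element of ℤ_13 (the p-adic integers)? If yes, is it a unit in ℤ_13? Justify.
x ∈ ℤ_13 but not a unit; v_13(x) = 3 > 0

ℤ_13 = {x ∈ ℚ_13 : v_13(x) ≥ 0} and ℤ_13^× = {x ∈ ℤ_13 : v_13(x) = 0}. Here v_13(158184) = v_13(num) − v_13(den) = 3; compare against these criteria.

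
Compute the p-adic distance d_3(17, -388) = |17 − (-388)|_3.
d_3(17, -388) = 1/81

Step 1 — x − y = 17 − (-388) = 405. Step 2 — v_3(405) = 4 (factor: 405 = (3^4 · 5); the sign does not affect v_p). Step 3 — |x − y|_3 = 3^{-4} = 1/81.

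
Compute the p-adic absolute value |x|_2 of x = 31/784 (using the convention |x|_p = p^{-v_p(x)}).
|31/784|_2 = 16

Step 1 — compute v_2(x) by factoring powers of 2 out of the numerator and denominator: v_2(31/784) = -4. Step 2 — apply |x|_p = p^{-v_p(x)} = 2^{4} = 16.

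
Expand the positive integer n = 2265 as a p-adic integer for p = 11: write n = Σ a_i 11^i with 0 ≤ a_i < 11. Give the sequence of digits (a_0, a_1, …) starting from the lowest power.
(a_0, a_1, …) = (10, 7, 7, 1)

Repeated division by 11 gives the digits low-to-high: 2265 = 10 + 7·11^1 + 7·11^2 + 1·11^3. Digit sequence: (10, 7, 7, 1).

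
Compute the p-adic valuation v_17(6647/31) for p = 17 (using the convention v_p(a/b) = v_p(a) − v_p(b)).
v_17(6647/31) = 2

Factor powers of 17 from the numerator and denominator of the reduced fraction: 6647 = 17^2 · 23 and 31 = 17^0 · 31. Apply v_p(a/b) = v_p(a) − v_p(b): v_17(6647/31) = 2 − 0 = 2.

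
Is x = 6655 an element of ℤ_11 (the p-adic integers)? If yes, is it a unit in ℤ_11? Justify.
x ∈ ℤ_11 but not a unit; v_11(x) = 3 > 0

ℤ_11 = {x ∈ ℚ_11 : v_11(x) ≥ 0} and ℤ_11^× = {x ∈ ℤ_11 : v_11(x) = 0}. Here v_11(6655) = v_11(num) − v_11(den) = 3; compare against these criteria.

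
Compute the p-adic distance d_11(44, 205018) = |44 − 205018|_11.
d_11(44, 205018) = 1/14641

Step 1 — x − y = 44 − 205018 = -204974. Step 2 — v_11(-204974) = 4 (factor: -204974 = −(11^4 · 14); the sign does not affect v_p). Step 3 — |x − y|_11 = 11^{-4} = 1/14641.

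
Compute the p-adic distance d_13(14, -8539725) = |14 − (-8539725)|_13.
d_13(14, -8539725) = 1/371293

Step 1 — x − y = 14 − (-8539725) = 8539739. Step 2 — v_13(8539739) = 5 (factor: 8539739 = (13^5 · 23); the sign does not affect v_p). Step 3 — |x − y|_13 = 13^{-5} = 1/371293.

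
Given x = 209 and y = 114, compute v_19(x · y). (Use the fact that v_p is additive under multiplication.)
v_19(23826) = 2

v_p(x) = 1 (factor: 209 = 19^1 · 11); v_p(y) = 1 (factor: 114 = 19^1 · 6). Additivity: v_p(xy) = v_p(x) + v_p(y) = 1 + 1 = 2. (Direct check: xy = 23826 = 19^2 · (66).)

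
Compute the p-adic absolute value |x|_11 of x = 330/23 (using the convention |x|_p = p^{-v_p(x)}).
|330/23|_11 = 1/11

Step 1 — compute v_11(x) by factoring powers of 11 out of the numerator and denominator: v_11(330/23) = 1. Step 2 — apply |x|_p = p^{-v_p(x)} = 11^{-1} = 1/11.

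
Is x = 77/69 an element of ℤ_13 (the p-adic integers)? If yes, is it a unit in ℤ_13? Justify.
x ∈ ℤ_13^× (unit); v_13(x) = 0

ℤ_13 = {x ∈ ℚ_13 : v_13(x) ≥ 0} and ℤ_13^× = {x ∈ ℤ_13 : v_13(x) = 0}. Here v_13(77/69) = v_13(num) − v_13(den) = 0; compare against these criteria.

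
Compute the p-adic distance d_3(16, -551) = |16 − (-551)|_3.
d_3(16, -551) = 1/81

Step 1 — x − y = 16 − (-551) = 567. Step 2 — v_3(567) = 4 (factor: 567 = (3^4 · 7); the sign does not affect v_p). Step 3 — |x − y|_3 = 3^{-4} = 1/81.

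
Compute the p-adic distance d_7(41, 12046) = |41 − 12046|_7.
d_7(41, 12046) = 1/2401

Step 1 — x − y = 41 − 12046 = -12005. Step 2 — v_7(-12005) = 4 (factor: -12005 = −(7^4 · 5); the sign does not affect v_p). Step 3 — |x − y|_7 = 7^{-4} = 1/2401.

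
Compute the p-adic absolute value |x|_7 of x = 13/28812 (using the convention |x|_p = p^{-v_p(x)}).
|13/28812|_7 = 2401

Step 1 — compute v_7(x) by factoring powers of 7 out of the numerator and denominator: v_7(13/28812) = -4. Step 2 — apply |x|_p = p^{-v_p(x)} = 7^{4} = 2401.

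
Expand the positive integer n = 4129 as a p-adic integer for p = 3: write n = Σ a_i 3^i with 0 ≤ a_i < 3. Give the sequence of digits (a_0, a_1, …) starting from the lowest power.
(a_0, a_1, …) = (1, 2, 2, 2, 2, 1, 2, 1)

Repeated division by 3 gives the digits low-to-high: 4129 = 1 + 2·3^1 + 2·3^2 + 2·3^3 + 2·3^4 + 1·3^5 + 2·3^6 + 1·3^7. Digit sequence: (1, 2, 2, 2, 2, 1, 2, 1).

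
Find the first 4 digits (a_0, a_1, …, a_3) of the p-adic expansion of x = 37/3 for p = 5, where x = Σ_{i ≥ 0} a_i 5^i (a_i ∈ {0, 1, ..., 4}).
(a_0, …, a_3) = (4, 0, 2, 3)

v_5(37/3) = 0 (numerator and denominator both coprime to 5), so x ∈ ℤ_5^×. Compute digits iteratively via a_i = x_i mod 5, x_{i+1} = (x_i − a_i)/5, with x_0 = x:
  x_0 = 37/3;  a_0 = 4;  x_1 = (x_0 − 4)/5 = 5/3
  x_1 = 5/3;  a_1 = 0;  x_2 = (x_1 − 0)/5 = 1/3
  x_2 = 1/3;  a_2 = 2;  x_3 = (x_2 − 2)/5 = -1/3
  x_3 = -1/3;  a_3 = 3;  x_4 = (x_3 − 3)/5 = -2/3
Digits: (4, 0, 2, 3).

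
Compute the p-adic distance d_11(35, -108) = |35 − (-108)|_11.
d_11(35, -108) = 1/11

Step 1 — x − y = 35 − (-108) = 143. Step 2 — v_11(143) = 1 (factor: 143 = (11^1 · 13); the sign does not affect v_p). Step 3 — |x − y|_11 = 11^{-1} = 1/11.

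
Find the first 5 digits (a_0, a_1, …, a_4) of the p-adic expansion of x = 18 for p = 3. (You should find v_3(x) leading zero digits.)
(a_0, …, a_4) = (0, 0, 2, 0, 0)

v_3(18) = 2, so a_0 = ... = a_1 = 0. Factor out: x = 3^2 · u with u = 2 a unit in ℤ_3. Expand u iteratively via a_{v+i} = u_i mod 3, u_{i+1} = (u_i − a_{v+i})/3:
  u_0 = 2;  a_2 = 2;  u_1 = (u_0 − 2)/3 = 0
  u_1 = 0;  a_3 = 0;  u_2 = (u_1 − 0)/3 = 0
  u_2 = 0;  a_4 = 0;  u_3 = (u_2 − 0)/3 = 0
Digits: (0, 0, 2, 0, 0).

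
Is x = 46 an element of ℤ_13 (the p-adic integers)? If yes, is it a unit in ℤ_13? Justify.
x ∈ ℤ_13^× (unit); v_13(x) = 0

ℤ_13 = {x ∈ ℚ_13 : v_13(x) ≥ 0} and ℤ_13^× = {x ∈ ℤ_13 : v_13(x) = 0}. Here v_13(46) = v_13(num) − v_13(den) = 0; compare against these criteria.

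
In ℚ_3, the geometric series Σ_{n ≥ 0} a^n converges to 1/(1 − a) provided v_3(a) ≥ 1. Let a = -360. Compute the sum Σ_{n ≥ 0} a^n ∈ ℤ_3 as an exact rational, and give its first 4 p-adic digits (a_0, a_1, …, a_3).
Σ a^n = 1/(1 − a) = 1/361;  first 4 digits = (1, 0, 2, 1)

v_3(a) = 2 ≥ 1, so the series converges in ℤ_3 to 1/(1 − a) = 1/(1 − (-360)) = 1/361. Expand this rational in ℤ_3: compute digits iteratively via d_i = x_i mod 3, x_{i+1} = (x_i − d_i)/3. The first 4 digits are (1, 0, 2, 1).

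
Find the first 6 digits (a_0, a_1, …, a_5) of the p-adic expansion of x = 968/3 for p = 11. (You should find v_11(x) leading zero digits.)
(a_0, …, a_5) = (0, 0, 10, 3, 7, 3)

v_11(968/3) = 2, so a_0 = ... = a_1 = 0. Factor out: x = 11^2 · u with u = 8/3 a unit in ℤ_11. Expand u iteratively via a_{v+i} = u_i mod 11, u_{i+1} = (u_i − a_{v+i})/11:
  u_0 = 8/3;  a_2 = 10;  u_1 = (u_0 − 10)/11 = -2/3
  u_1 = -2/3;  a_3 = 3;  u_2 = (u_1 − 3)/11 = -1/3
  u_2 = -1/3;  a_4 = 7;  u_3 = (u_2 − 7)/11 = -2/3
  u_3 = -2/3;  a_5 = 3;  u_4 = (u_3 − 3)/11 = -1/3
Digits: (0, 0, 10, 3, 7, 3).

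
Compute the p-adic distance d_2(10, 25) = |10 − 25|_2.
d_2(10, 25) = 1

Step 1 — x − y = 10 − 25 = -15. Step 2 — v_2(-15) = 0 (factor: -15 = −(2^0 · 15); the sign does not affect v_p). Step 3 — |x − y|_2 = 2^{0} = 1.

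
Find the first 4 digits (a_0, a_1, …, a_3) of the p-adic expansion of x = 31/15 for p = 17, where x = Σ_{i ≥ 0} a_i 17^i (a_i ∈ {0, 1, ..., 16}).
(a_0, …, a_3) = (10, 12, 14, 15)

v_17(31/15) = 0 (numerator and denominator both coprime to 17), so x ∈ ℤ_17^×. Compute digits iteratively via a_i = x_i mod 17, x_{i+1} = (x_i − a_i)/17, with x_0 = x:
  x_0 = 31/15;  a_0 = 10;  x_1 = (x_0 − 10)/17 = -7/15
  x_1 = -7/15;  a_1 = 12;  x_2 = (x_1 − 12)/17 = -11/15
  x_2 = -11/15;  a_2 = 14;  x_3 = (x_2 − 14)/17 = -13/15
  x_3 = -13/15;  a_3 = 15;  x_4 = (x_3 − 15)/17 = -14/15
Digits: (10, 12, 14, 15).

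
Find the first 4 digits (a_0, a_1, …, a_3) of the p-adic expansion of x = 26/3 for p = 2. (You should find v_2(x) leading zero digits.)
(a_0, …, a_3) = (0, 1, 1, 1)

v_2(26/3) = 1, so a_0 = ... = a_0 = 0. Factor out: x = 2^1 · u with u = 13/3 a unit in ℤ_2. Expand u iteratively via a_{v+i} = u_i mod 2, u_{i+1} = (u_i − a_{v+i})/2:
  u_0 = 13/3;  a_1 = 1;  u_1 = (u_0 − 1)/2 = 5/3
  u_1 = 5/3;  a_2 = 1;  u_2 = (u_1 − 1)/2 = 1/3
  u_2 = 1/3;  a_3 = 1;  u_3 = (u_2 − 1)/2 = -1/3
Digits: (0, 1, 1, 1).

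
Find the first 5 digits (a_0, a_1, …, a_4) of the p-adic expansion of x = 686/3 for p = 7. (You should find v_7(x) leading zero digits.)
(a_0, …, a_4) = (0, 0, 0, 3, 2)

v_7(686/3) = 3, so a_0 = ... = a_2 = 0. Factor out: x = 7^3 · u with u = 2/3 a unit in ℤ_7. Expand u iteratively via a_{v+i} = u_i mod 7, u_{i+1} = (u_i − a_{v+i})/7:
  u_0 = 2/3;  a_3 = 3;  u_1 = (u_0 − 3)/7 = -1/3
  u_1 = -1/3;  a_4 = 2;  u_2 = (u_1 − 2)/7 = -1/3
Digits: (0, 0, 0, 3, 2).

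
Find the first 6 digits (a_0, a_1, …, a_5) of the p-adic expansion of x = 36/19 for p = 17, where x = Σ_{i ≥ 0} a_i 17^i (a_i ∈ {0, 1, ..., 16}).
(a_0, …, a_5) = (1, 9, 12, 10, 11, 2)

v_17(36/19) = 0 (numerator and denominator both coprime to 17), so x ∈ ℤ_17^×. Compute digits iteratively via a_i = x_i mod 17, x_{i+1} = (x_i − a_i)/17, with x_0 = x:
  x_0 = 36/19;  a_0 = 1;  x_1 = (x_0 − 1)/17 = 1/19
  x_1 = 1/19;  a_1 = 9;  x_2 = (x_1 − 9)/17 = -10/19
  x_2 = -10/19;  a_2 = 12;  x_3 = (x_2 − 12)/17 = -14/19
  x_3 = -14/19;  a_3 = 10;  x_4 = (x_3 − 10)/17 = -12/19
  x_4 = -12/19;  a_4 = 11;  x_5 = (x_4 − 11)/17 = -13/19
  x_5 = -13/19;  a_5 = 2;  x_6 = (x_5 − 2)/17 = -3/19
Digits: (1, 9, 12, 10, 11, 2).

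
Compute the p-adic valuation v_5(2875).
v_5(2875) = 3

v_5(n) is the largest exponent k such that 5^k divides n. Factor out: 2875 = 5^3 · 23. (Sign doesn't affect v_p.) So v_5(2875) = 3.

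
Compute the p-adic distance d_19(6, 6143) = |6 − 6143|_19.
d_19(6, 6143) = 1/361

Step 1 — x − y = 6 − 6143 = -6137. Step 2 — v_19(-6137) = 2 (factor: -6137 = −(19^2 · 17); the sign does not affect v_p). Step 3 — |x − y|_19 = 19^{-2} = 1/361.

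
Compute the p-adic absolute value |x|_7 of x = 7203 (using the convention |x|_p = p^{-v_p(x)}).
|7203|_7 = 1/2401

Step 1 — compute v_7(x) by factoring powers of 7 out of the numerator and denominator: v_7(7203) = 4. Step 2 — apply |x|_p = p^{-v_p(x)} = 7^{-4} = 1/2401.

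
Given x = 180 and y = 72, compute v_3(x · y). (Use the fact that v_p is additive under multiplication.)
v_3(12960) = 4

v_p(x) = 2 (factor: 180 = 3^2 · 20); v_p(y) = 2 (factor: 72 = 3^2 · 8). Additivity: v_p(xy) = v_p(x) + v_p(y) = 2 + 2 = 4. (Direct check: xy = 12960 = 3^4 · (160).)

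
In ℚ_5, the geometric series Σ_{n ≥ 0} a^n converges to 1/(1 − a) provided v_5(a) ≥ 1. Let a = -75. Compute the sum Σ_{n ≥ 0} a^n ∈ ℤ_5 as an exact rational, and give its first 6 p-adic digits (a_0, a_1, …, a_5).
Σ a^n = 1/(1 − a) = 1/76;  first 6 digits = (1, 0, 2, 4, 3, 1)

v_5(a) = 2 ≥ 1, so the series converges in ℤ_5 to 1/(1 − a) = 1/(1 − (-75)) = 1/76. Expand this rational in ℤ_5: compute digits iteratively via d_i = x_i mod 5, x_{i+1} = (x_i − d_i)/5. The first 6 digits are (1, 0, 2, 4, 3, 1).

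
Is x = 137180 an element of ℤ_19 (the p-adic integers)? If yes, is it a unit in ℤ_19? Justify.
x ∈ ℤ_19 but not a unit; v_19(x) = 3 > 0

ℤ_19 = {x ∈ ℚ_19 : v_19(x) ≥ 0} and ℤ_19^× = {x ∈ ℤ_19 : v_19(x) = 0}. Here v_19(137180) = v_19(num) − v_19(den) = 3; compare against these criteria.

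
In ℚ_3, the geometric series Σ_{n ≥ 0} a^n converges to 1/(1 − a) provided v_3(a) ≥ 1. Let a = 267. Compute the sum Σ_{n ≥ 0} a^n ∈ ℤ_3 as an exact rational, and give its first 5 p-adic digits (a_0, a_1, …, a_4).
Σ a^n = 1/(1 − a) = -1/266;  first 5 digits = (1, 2, 0, 0, 2)

v_3(a) = 1 ≥ 1, so the series converges in ℤ_3 to 1/(1 − a) = 1/(1 − 267) = -1/266. Expand this rational in ℤ_3: compute digits iteratively via d_i = x_i mod 3, x_{i+1} = (x_i − d_i)/3. The first 5 digits are (1, 2, 0, 0, 2).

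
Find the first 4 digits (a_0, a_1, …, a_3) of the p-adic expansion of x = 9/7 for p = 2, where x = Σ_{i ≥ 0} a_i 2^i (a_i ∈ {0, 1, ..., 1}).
(a_0, …, a_3) = (1, 1, 1, 1)

v_2(9/7) = 0 (numerator and denominator both coprime to 2), so x ∈ ℤ_2^×. Compute digits iteratively via a_i = x_i mod 2, x_{i+1} = (x_i − a_i)/2, with x_0 = x:
  x_0 = 9/7;  a_0 = 1;  x_1 = (x_0 − 1)/2 = 1/7
  x_1 = 1/7;  a_1 = 1;  x_2 = (x_1 − 1)/2 = -3/7
  x_2 = -3/7;  a_2 = 1;  x_3 = (x_2 − 1)/2 = -5/7
  x_3 = -5/7;  a_3 = 1;  x_4 = (x_3 − 1)/2 = -6/7
Digits: (1, 1, 1, 1).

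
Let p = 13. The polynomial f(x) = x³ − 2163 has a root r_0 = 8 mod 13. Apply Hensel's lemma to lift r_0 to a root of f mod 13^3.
r_2 = 190 (mod 2197)

Hensel: r_{i+1} = r_i − f(r_i)/f′(r_i) mod 13^{i+2}, where f′(x) = 3x². Iterate:
  r_0 = 8 (mod 13)
  r_1 = 21 (mod 169)
  r_2 = 190 (mod 2197)
Final: r = 190 with f(r) ≡ 0 mod 13^3.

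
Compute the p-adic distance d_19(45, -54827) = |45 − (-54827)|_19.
d_19(45, -54827) = 1/6859

Step 1 — x − y = 45 − (-54827) = 54872. Step 2 — v_19(54872) = 3 (factor: 54872 = (19^3 · 8); the sign does not affect v_p). Step 3 — |x − y|_19 = 19^{-3} = 1/6859.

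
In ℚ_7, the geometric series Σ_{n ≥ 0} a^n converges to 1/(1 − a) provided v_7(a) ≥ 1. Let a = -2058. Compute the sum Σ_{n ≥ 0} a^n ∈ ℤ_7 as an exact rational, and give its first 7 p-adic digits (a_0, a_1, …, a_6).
Σ a^n = 1/(1 − a) = 1/2059;  first 7 digits = (1, 0, 0, 1, 6, 6, 0)

v_7(a) = 3 ≥ 1, so the series converges in ℤ_7 to 1/(1 − a) = 1/(1 − (-2058)) = 1/2059. Expand this rational in ℤ_7: compute digits iteratively via d_i = x_i mod 7, x_{i+1} = (x_i − d_i)/7. The first 7 digits are (1, 0, 0, 1, 6, 6, 0).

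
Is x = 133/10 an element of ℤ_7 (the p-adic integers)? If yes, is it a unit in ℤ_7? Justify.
x ∈ ℤ_7 but not a unit; v_7(x) = 1 > 0

ℤ_7 = {x ∈ ℚ_7 : v_7(x) ≥ 0} and ℤ_7^× = {x ∈ ℤ_7 : v_7(x) = 0}. Here v_7(133/10) = v_7(num) − v_7(den) = 1; compare against these criteria.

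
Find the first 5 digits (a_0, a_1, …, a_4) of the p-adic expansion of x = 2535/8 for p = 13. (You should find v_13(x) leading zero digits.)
(a_0, …, a_4) = (0, 0, 10, 1, 8)

v_13(2535/8) = 2, so a_0 = ... = a_1 = 0. Factor out: x = 13^2 · u with u = 15/8 a unit in ℤ_13. Expand u iteratively via a_{v+i} = u_i mod 13, u_{i+1} = (u_i − a_{v+i})/13:
  u_0 = 15/8;  a_2 = 10;  u_1 = (u_0 − 10)/13 = -5/8
  u_1 = -5/8;  a_3 = 1;  u_2 = (u_1 − 1)/13 = -1/8
  u_2 = -1/8;  a_4 = 8;  u_3 = (u_2 − 8)/13 = -5/8
Digits: (0, 0, 10, 1, 8).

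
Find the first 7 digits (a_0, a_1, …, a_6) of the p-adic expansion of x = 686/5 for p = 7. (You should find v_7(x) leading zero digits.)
(a_0, …, a_6) = (0, 0, 0, 6, 2, 1, 4)

v_7(686/5) = 3, so a_0 = ... = a_2 = 0. Factor out: x = 7^3 · u with u = 2/5 a unit in ℤ_7. Expand u iteratively via a_{v+i} = u_i mod 7, u_{i+1} = (u_i − a_{v+i})/7:
  u_0 = 2/5;  a_3 = 6;  u_1 = (u_0 − 6)/7 = -4/5
  u_1 = -4/5;  a_4 = 2;  u_2 = (u_1 − 2)/7 = -2/5
  u_2 = -2/5;  a_5 = 1;  u_3 = (u_2 − 1)/7 = -1/5
  u_3 = -1/5;  a_6 = 4;  u_4 = (u_3 − 4)/7 = -3/5
Digits: (0, 0, 0, 6, 2, 1, 4).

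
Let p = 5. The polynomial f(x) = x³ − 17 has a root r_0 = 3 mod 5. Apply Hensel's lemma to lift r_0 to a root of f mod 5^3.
r_2 = 73 (mod 125)

Hensel: r_{i+1} = r_i − f(r_i)/f′(r_i) mod 5^{i+2}, where f′(x) = 3x². Iterate:
  r_0 = 3 (mod 5)
  r_1 = 23 (mod 25)
  r_2 = 73 (mod 125)
Final: r = 73 with f(r) ≡ 0 mod 5^3.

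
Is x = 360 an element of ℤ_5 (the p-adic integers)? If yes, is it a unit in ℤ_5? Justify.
x ∈ ℤ_5 but not a unit; v_5(x) = 1 > 0

ℤ_5 = {x ∈ ℚ_5 : v_5(x) ≥ 0} and ℤ_5^× = {x ∈ ℤ_5 : v_5(x) = 0}. Here v_5(360) = v_5(num) − v_5(den) = 1; compare against these criteria.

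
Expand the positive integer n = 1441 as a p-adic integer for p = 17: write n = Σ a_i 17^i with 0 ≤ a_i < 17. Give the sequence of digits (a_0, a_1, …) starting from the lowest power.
(a_0, a_1, …) = (13, 16, 4)

Repeated division by 17 gives the digits low-to-high: 1441 = 13 + 16·17^1 + 4·17^2. Digit sequence: (13, 16, 4).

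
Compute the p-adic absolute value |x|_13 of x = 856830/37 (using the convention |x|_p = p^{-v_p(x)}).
|856830/37|_13 = 1/28561

Step 1 — compute v_13(x) by factoring powers of 13 out of the numerator and denominator: v_13(856830/37) = 4. Step 2 — apply |x|_p = p^{-v_p(x)} = 13^{-4} = 1/28561.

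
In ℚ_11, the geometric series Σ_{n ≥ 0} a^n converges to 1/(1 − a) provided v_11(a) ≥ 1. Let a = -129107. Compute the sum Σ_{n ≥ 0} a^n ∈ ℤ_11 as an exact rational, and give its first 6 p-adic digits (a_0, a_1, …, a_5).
Σ a^n = 1/(1 − a) = 1/129108;  first 6 digits = (1, 0, 0, 2, 2, 10)

v_11(a) = 3 ≥ 1, so the series converges in ℤ_11 to 1/(1 − a) = 1/(1 − (-129107)) = 1/129108. Expand this rational in ℤ_11: compute digits iteratively via d_i = x_i mod 11, x_{i+1} = (x_i − d_i)/11. The first 6 digits are (1, 0, 0, 2, 2, 10).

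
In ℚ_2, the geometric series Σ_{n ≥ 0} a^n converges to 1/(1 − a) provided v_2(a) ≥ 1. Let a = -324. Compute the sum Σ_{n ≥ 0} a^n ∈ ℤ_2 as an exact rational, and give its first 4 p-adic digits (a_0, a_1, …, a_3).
Σ a^n = 1/(1 − a) = 1/325;  first 4 digits = (1, 0, 1, 1)

v_2(a) = 2 ≥ 1, so the series converges in ℤ_2 to 1/(1 − a) = 1/(1 − (-324)) = 1/325. Expand this rational in ℤ_2: compute digits iteratively via d_i = x_i mod 2, x_{i+1} = (x_i − d_i)/2. The first 4 digits are (1, 0, 1, 1).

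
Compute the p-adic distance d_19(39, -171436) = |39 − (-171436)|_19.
d_19(39, -171436) = 1/6859

Step 1 — x − y = 39 − (-171436) = 171475. Step 2 — v_19(171475) = 3 (factor: 171475 = (19^3 · 25); the sign does not affect v_p). Step 3 — |x − y|_19 = 19^{-3} = 1/6859.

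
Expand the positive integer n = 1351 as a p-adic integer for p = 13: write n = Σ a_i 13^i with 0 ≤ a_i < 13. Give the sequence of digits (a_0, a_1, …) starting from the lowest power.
(a_0, a_1, …) = (12, 12, 7)

Repeated division by 13 gives the digits low-to-high: 1351 = 12 + 12·13^1 + 7·13^2. Digit sequence: (12, 12, 7).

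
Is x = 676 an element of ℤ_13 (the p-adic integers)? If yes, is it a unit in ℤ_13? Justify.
x ∈ ℤ_13 but not a unit; v_13(x) = 2 > 0

ℤ_13 = {x ∈ ℚ_13 : v_13(x) ≥ 0} and ℤ_13^× = {x ∈ ℤ_13 : v_13(x) = 0}. Here v_13(676) = v_13(num) − v_13(den) = 2; compare against these criteria.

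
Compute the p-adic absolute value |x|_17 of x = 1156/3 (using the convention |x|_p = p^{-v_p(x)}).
|1156/3|_17 = 1/289

Step 1 — compute v_17(x) by factoring powers of 17 out of the numerator and denominator: v_17(1156/3) = 2. Step 2 — apply |x|_p = p^{-v_p(x)} = 17^{-2} = 1/289.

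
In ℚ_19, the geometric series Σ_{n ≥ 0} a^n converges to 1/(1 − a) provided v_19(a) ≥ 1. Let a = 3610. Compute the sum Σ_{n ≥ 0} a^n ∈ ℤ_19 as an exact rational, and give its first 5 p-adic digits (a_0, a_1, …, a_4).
Σ a^n = 1/(1 − a) = -1/3609;  first 5 digits = (1, 0, 10, 0, 5)

v_19(a) = 2 ≥ 1, so the series converges in ℤ_19 to 1/(1 − a) = 1/(1 − 3610) = -1/3609. Expand this rational in ℤ_19: compute digits iteratively via d_i = x_i mod 19, x_{i+1} = (x_i − d_i)/19. The first 5 digits are (1, 0, 10, 0, 5).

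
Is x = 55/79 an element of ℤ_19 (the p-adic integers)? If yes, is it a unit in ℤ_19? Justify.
x ∈ ℤ_19^× (unit); v_19(x) = 0

ℤ_19 = {x ∈ ℚ_19 : v_19(x) ≥ 0} and ℤ_19^× = {x ∈ ℤ_19 : v_19(x) = 0}. Here v_19(55/79) = v_19(num) − v_19(den) = 0; compare against these criteria.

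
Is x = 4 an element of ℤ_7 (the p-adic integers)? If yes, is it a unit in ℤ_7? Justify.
x ∈ ℤ_7^× (unit); v_7(x) = 0

ℤ_7 = {x ∈ ℚ_7 : v_7(x) ≥ 0} and ℤ_7^× = {x ∈ ℤ_7 : v_7(x) = 0}. Here v_7(4) = v_7(num) − v_7(den) = 0; compare against these criteria.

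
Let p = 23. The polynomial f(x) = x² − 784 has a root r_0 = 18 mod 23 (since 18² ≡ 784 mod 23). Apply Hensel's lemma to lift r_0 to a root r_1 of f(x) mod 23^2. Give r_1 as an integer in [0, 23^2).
r_1 = 501 (mod 529)

Hensel's recurrence: r_{i+1} = r_i − f(r_i)·(f′(r_i))^{-1} mod 23^{i+2}, with f′(x) = 2x. Iterate:
  r_0 = 18 (mod 23)
  r_1 = 501 (mod 529)
Final: r_1 = 501, and one checks f(r_1) ≡ 0 mod 23^2.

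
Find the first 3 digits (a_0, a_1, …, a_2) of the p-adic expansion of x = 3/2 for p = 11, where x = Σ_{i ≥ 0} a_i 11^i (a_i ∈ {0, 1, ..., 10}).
(a_0, …, a_2) = (7, 5, 5)

v_11(3/2) = 0 (numerator and denominator both coprime to 11), so x ∈ ℤ_11^×. Compute digits iteratively via a_i = x_i mod 11, x_{i+1} = (x_i − a_i)/11, with x_0 = x:
  x_0 = 3/2;  a_0 = 7;  x_1 = (x_0 − 7)/11 = -1/2
  x_1 = -1/2;  a_1 = 5;  x_2 = (x_1 − 5)/11 = -1/2
  x_2 = -1/2;  a_2 = 5;  x_3 = (x_2 − 5)/11 = -1/2
Digits: (7, 5, 5).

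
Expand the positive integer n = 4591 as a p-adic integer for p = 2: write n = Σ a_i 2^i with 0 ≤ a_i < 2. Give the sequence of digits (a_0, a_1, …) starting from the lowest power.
(a_0, a_1, …) = (1, 1, 1, 1, 0, 1, 1, 1, 1, 0, 0, 0, 1)

Repeated division by 2 gives the digits low-to-high: 4591 = 1 + 1·2^1 + 1·2^2 + 1·2^3 + 1·2^5 + 1·2^6 + 1·2^7 + 1·2^8 + 1·2^12. Digit sequence: (1, 1, 1, 1, 0, 1, 1, 1, 1, 0, 0, 0, 1).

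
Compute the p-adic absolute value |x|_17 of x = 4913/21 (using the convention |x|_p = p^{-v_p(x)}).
|4913/21|_17 = 1/4913

Step 1 — compute v_17(x) by factoring powers of 17 out of the numerator and denominator: v_17(4913/21) = 3. Step 2 — apply |x|_p = p^{-v_p(x)} = 17^{-3} = 1/4913.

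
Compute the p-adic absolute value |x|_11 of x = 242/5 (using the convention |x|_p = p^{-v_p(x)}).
|242/5|_11 = 1/121

Step 1 — compute v_11(x) by factoring powers of 11 out of the numerator and denominator: v_11(242/5) = 2. Step 2 — apply |x|_p = p^{-v_p(x)} = 11^{-2} = 1/121.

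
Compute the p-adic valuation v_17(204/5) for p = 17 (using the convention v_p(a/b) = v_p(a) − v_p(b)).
v_17(204/5) = 1

Factor powers of 17 from the numerator and denominator of the reduced fraction: 204 = 17^1 · 12 and 5 = 17^0 · 5. Apply v_p(a/b) = v_p(a) − v_p(b): v_17(204/5) = 1 − 0 = 1.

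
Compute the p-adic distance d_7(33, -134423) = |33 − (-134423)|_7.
d_7(33, -134423) = 1/16807

Step 1 — x − y = 33 − (-134423) = 134456. Step 2 — v_7(134456) = 5 (factor: 134456 = (7^5 · 8); the sign does not affect v_p). Step 3 — |x − y|_7 = 7^{-5} = 1/16807.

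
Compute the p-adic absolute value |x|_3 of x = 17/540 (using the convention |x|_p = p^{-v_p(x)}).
|17/540|_3 = 27

Step 1 — compute v_3(x) by factoring powers of 3 out of the numerator and denominator: v_3(17/540) = -3. Step 2 — apply |x|_p = p^{-v_p(x)} = 3^{3} = 27.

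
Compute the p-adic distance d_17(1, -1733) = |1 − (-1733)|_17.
d_17(1, -1733) = 1/289

Step 1 — x − y = 1 − (-1733) = 1734. Step 2 — v_17(1734) = 2 (factor: 1734 = (17^2 · 6); the sign does not affect v_p). Step 3 — |x − y|_17 = 17^{-2} = 1/289.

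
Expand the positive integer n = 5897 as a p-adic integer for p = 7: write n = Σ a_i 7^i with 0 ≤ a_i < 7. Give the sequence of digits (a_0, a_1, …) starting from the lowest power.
(a_0, a_1, …) = (3, 2, 1, 3, 2)

Repeated division by 7 gives the digits low-to-high: 5897 = 3 + 2·7^1 + 1·7^2 + 3·7^3 + 2·7^4. Digit sequence: (3, 2, 1, 3, 2).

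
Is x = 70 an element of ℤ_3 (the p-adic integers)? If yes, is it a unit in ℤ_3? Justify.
x ∈ ℤ_3^× (unit); v_3(x) = 0

ℤ_3 = {x ∈ ℚ_3 : v_3(x) ≥ 0} and ℤ_3^× = {x ∈ ℤ_3 : v_3(x) = 0}. Here v_3(70) = v_3(num) − v_3(den) = 0; compare against these criteria.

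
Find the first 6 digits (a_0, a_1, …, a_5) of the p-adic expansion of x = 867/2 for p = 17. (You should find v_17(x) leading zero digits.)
(a_0, …, a_5) = (0, 0, 10, 8, 8, 8)

v_17(867/2) = 2, so a_0 = ... = a_1 = 0. Factor out: x = 17^2 · u with u = 3/2 a unit in ℤ_17. Expand u iteratively via a_{v+i} = u_i mod 17, u_{i+1} = (u_i − a_{v+i})/17:
  u_0 = 3/2;  a_2 = 10;  u_1 = (u_0 − 10)/17 = -1/2
  u_1 = -1/2;  a_3 = 8;  u_2 = (u_1 − 8)/17 = -1/2
  u_2 = -1/2;  a_4 = 8;  u_3 = (u_2 − 8)/17 = -1/2
  u_3 = -1/2;  a_5 = 8;  u_4 = (u_3 − 8)/17 = -1/2
Digits: (0, 0, 10, 8, 8, 8).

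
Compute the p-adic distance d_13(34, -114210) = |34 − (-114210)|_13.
d_13(34, -114210) = 1/28561

Step 1 — x − y = 34 − (-114210) = 114244. Step 2 — v_13(114244) = 4 (factor: 114244 = (13^4 · 4); the sign does not affect v_p). Step 3 — |x − y|_13 = 13^{-4} = 1/28561.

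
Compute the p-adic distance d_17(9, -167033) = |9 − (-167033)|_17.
d_17(9, -167033) = 1/83521

Step 1 — x − y = 9 − (-167033) = 167042. Step 2 — v_17(167042) = 4 (factor: 167042 = (17^4 · 2); the sign does not affect v_p). Step 3 — |x − y|_17 = 17^{-4} = 1/83521.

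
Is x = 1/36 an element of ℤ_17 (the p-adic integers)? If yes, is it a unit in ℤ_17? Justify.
x ∈ ℤ_17^× (unit); v_17(x) = 0

ℤ_17 = {x ∈ ℚ_17 : v_17(x) ≥ 0} and ℤ_17^× = {x ∈ ℤ_17 : v_17(x) = 0}. Here v_17(1/36) = v_17(num) − v_17(den) = 0; compare against these criteria.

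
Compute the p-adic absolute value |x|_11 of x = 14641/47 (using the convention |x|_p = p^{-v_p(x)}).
|14641/47|_11 = 1/14641

Step 1 — compute v_11(x) by factoring powers of 11 out of the numerator and denominator: v_11(14641/47) = 4. Step 2 — apply |x|_p = p^{-v_p(x)} = 11^{-4} = 1/14641.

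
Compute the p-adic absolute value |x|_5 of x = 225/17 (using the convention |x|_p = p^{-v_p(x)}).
|225/17|_5 = 1/25

Step 1 — compute v_5(x) by factoring powers of 5 out of the numerator and denominator: v_5(225/17) = 2. Step 2 — apply |x|_p = p^{-v_p(x)} = 5^{-2} = 1/25.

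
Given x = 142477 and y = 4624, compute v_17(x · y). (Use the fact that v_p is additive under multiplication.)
v_17(658813648) = 5

v_p(x) = 3 (factor: 142477 = 17^3 · 29); v_p(y) = 2 (factor: 4624 = 17^2 · 16). Additivity: v_p(xy) = v_p(x) + v_p(y) = 3 + 2 = 5. (Direct check: xy = 658813648 = 17^5 · (464).)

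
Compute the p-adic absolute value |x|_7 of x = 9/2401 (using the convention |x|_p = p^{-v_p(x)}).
|9/2401|_7 = 2401

Step 1 — compute v_7(x) by factoring powers of 7 out of the numerator and denominator: v_7(9/2401) = -4. Step 2 — apply |x|_p = p^{-v_p(x)} = 7^{4} = 2401.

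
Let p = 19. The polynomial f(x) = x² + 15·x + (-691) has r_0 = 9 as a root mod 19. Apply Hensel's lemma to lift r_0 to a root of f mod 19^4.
r_3 = 124459 (mod 130321)

Hensel: r_{i+1} = r_i − f(r_i)·(f′(r_i))^{-1} mod 19^{i+2}, f′(x) = 2x + 15. Iterate:
  r_0 = 9 (mod 19)
  r_1 = 275 (mod 361)
  r_2 = 997 (mod 6859)
  r_3 = 124459 (mod 130321)
Final: r = 124459 satisfies f(r) ≡ 0 mod 19^4.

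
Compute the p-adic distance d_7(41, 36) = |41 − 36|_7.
d_7(41, 36) = 1

Step 1 — x − y = 41 − 36 = 5. Step 2 — v_7(5) = 0 (factor: 5 = (7^0 · 5); the sign does not affect v_p). Step 3 — |x − y|_7 = 7^{0} = 1.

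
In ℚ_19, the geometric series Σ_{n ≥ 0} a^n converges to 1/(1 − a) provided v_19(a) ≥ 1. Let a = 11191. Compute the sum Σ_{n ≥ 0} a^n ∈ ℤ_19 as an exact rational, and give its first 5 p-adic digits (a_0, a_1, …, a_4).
Σ a^n = 1/(1 − a) = -1/11190;  first 5 digits = (1, 0, 12, 1, 11)

v_19(a) = 2 ≥ 1, so the series converges in ℤ_19 to 1/(1 − a) = 1/(1 − 11191) = -1/11190. Expand this rational in ℤ_19: compute digits iteratively via d_i = x_i mod 19, x_{i+1} = (x_i − d_i)/19. The first 5 digits are (1, 0, 12, 1, 11).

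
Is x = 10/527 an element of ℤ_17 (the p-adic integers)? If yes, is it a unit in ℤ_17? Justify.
x ∉ ℤ_17 (v_17(x) = -1 < 0)

ℤ_17 = {x ∈ ℚ_17 : v_17(x) ≥ 0} and ℤ_17^× = {x ∈ ℤ_17 : v_17(x) = 0}. Here v_17(10/527) = v_17(num) − v_17(den) = -1; compare against these criteria.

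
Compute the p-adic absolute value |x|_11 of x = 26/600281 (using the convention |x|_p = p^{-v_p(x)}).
|26/600281|_11 = 14641

Step 1 — compute v_11(x) by factoring powers of 11 out of the numerator and denominator: v_11(26/600281) = -4. Step 2 — apply |x|_p = p^{-v_p(x)} = 11^{4} = 14641.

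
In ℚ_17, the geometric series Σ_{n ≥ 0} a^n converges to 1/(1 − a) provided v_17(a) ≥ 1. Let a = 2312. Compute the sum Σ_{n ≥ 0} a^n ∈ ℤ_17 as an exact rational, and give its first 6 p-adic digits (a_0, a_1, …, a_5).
Σ a^n = 1/(1 − a) = -1/2311;  first 6 digits = (1, 0, 8, 0, 13, 3)

v_17(a) = 2 ≥ 1, so the series converges in ℤ_17 to 1/(1 − a) = 1/(1 − 2312) = -1/2311. Expand this rational in ℤ_17: compute digits iteratively via d_i = x_i mod 17, x_{i+1} = (x_i − d_i)/17. The first 6 digits are (1, 0, 8, 0, 13, 3).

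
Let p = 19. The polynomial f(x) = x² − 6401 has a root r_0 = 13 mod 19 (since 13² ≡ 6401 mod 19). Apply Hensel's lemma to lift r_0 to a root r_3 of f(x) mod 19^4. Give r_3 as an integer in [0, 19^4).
r_3 = 15498 (mod 130321)

Hensel's recurrence: r_{i+1} = r_i − f(r_i)·(f′(r_i))^{-1} mod 19^{i+2}, with f′(x) = 2x. Iterate:
  r_0 = 13 (mod 19)
  r_1 = 336 (mod 361)
  r_2 = 1780 (mod 6859)
  r_3 = 15498 (mod 130321)
Final: r_3 = 15498, and one checks f(r_3) ≡ 0 mod 19^4.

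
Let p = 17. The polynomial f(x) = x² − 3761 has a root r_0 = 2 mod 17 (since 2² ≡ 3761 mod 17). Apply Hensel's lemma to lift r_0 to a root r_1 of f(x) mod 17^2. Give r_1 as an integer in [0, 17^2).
r_1 = 2 (mod 289)

Hensel's recurrence: r_{i+1} = r_i − f(r_i)·(f′(r_i))^{-1} mod 17^{i+2}, with f′(x) = 2x. Iterate:
  r_0 = 2 (mod 17)
  r_1 = 2 (mod 289)
Final: r_1 = 2, and one checks f(r_1) ≡ 0 mod 17^2.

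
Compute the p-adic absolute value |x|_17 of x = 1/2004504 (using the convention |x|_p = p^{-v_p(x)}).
|1/2004504|_17 = 83521

Step 1 — compute v_17(x) by factoring powers of 17 out of the numerator and denominator: v_17(1/2004504) = -4. Step 2 — apply |x|_p = p^{-v_p(x)} = 17^{4} = 83521.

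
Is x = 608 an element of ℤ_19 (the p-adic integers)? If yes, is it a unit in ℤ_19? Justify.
x ∈ ℤ_19 but not a unit; v_19(x) = 1 > 0

ℤ_19 = {x ∈ ℚ_19 : v_19(x) ≥ 0} and ℤ_19^× = {x ∈ ℤ_19 : v_19(x) = 0}. Here v_19(608) = v_19(num) − v_19(den) = 1; compare against these criteria.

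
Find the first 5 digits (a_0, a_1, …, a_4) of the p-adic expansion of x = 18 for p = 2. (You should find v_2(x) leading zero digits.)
(a_0, …, a_4) = (0, 1, 0, 0, 1)

v_2(18) = 1, so a_0 = ... = a_0 = 0. Factor out: x = 2^1 · u with u = 9 a unit in ℤ_2. Expand u iteratively via a_{v+i} = u_i mod 2, u_{i+1} = (u_i − a_{v+i})/2:
  u_0 = 9;  a_1 = 1;  u_1 = (u_0 − 1)/2 = 4
  u_1 = 4;  a_2 = 0;  u_2 = (u_1 − 0)/2 = 2
  u_2 = 2;  a_3 = 0;  u_3 = (u_2 − 0)/2 = 1
  u_3 = 1;  a_4 = 1;  u_4 = (u_3 − 1)/2 = 0
Digits: (0, 1, 0, 0, 1).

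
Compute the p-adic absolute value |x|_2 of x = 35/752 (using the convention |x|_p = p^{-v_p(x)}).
|35/752|_2 = 16

Step 1 — compute v_2(x) by factoring powers of 2 out of the numerator and denominator: v_2(35/752) = -4. Step 2 — apply |x|_p = p^{-v_p(x)} = 2^{4} = 16.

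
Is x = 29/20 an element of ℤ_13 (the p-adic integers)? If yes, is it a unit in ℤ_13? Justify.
x ∈ ℤ_13^× (unit); v_13(x) = 0

ℤ_13 = {x ∈ ℚ_13 : v_13(x) ≥ 0} and ℤ_13^× = {x ∈ ℤ_13 : v_13(x) = 0}. Here v_13(29/20) = v_13(num) − v_13(den) = 0; compare against these criteria.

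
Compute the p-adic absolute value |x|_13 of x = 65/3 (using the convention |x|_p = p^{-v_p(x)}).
|65/3|_13 = 1/13

Step 1 — compute v_13(x) by factoring powers of 13 out of the numerator and denominator: v_13(65/3) = 1. Step 2 — apply |x|_p = p^{-v_p(x)} = 13^{-1} = 1/13.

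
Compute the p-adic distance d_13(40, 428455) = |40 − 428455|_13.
d_13(40, 428455) = 1/28561

Step 1 — x − y = 40 − 428455 = -428415. Step 2 — v_13(-428415) = 4 (factor: -428415 = −(13^4 · 15); the sign does not affect v_p). Step 3 — |x − y|_13 = 13^{-4} = 1/28561.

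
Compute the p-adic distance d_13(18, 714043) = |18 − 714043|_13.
d_13(18, 714043) = 1/28561

Step 1 — x − y = 18 − 714043 = -714025. Step 2 — v_13(-714025) = 4 (factor: -714025 = −(13^4 · 25); the sign does not affect v_p). Step 3 — |x − y|_13 = 13^{-4} = 1/28561.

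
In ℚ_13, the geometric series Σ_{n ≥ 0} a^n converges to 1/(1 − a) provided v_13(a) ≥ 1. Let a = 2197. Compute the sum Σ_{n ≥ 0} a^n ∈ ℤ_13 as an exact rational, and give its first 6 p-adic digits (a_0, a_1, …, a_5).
Σ a^n = 1/(1 − a) = -1/2196;  first 6 digits = (1, 0, 0, 1, 0, 0)

v_13(a) = 3 ≥ 1, so the series converges in ℤ_13 to 1/(1 − a) = 1/(1 − 2197) = -1/2196. Expand this rational in ℤ_13: compute digits iteratively via d_i = x_i mod 13, x_{i+1} = (x_i − d_i)/13. The first 6 digits are (1, 0, 0, 1, 0, 0).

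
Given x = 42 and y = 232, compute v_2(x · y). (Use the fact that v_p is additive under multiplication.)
v_2(9744) = 4

v_p(x) = 1 (factor: 42 = 2^1 · 21); v_p(y) = 3 (factor: 232 = 2^3 · 29). Additivity: v_p(xy) = v_p(x) + v_p(y) = 1 + 3 = 4. (Direct check: xy = 9744 = 2^4 · (609).)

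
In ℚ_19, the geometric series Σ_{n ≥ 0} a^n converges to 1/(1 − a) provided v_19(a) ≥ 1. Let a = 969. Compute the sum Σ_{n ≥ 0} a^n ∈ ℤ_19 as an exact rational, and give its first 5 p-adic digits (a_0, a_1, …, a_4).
Σ a^n = 1/(1 − a) = -1/968;  first 5 digits = (1, 13, 0, 16, 0)

v_19(a) = 1 ≥ 1, so the series converges in ℤ_19 to 1/(1 − a) = 1/(1 − 969) = -1/968. Expand this rational in ℤ_19: compute digits iteratively via d_i = x_i mod 19, x_{i+1} = (x_i − d_i)/19. The first 5 digits are (1, 13, 0, 16, 0).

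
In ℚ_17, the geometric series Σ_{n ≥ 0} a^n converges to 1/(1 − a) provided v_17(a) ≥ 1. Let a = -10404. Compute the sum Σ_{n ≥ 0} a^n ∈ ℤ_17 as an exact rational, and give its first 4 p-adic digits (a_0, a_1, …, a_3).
Σ a^n = 1/(1 − a) = 1/10405;  first 4 digits = (1, 0, 15, 14)

v_17(a) = 2 ≥ 1, so the series converges in ℤ_17 to 1/(1 − a) = 1/(1 − (-10404)) = 1/10405. Expand this rational in ℤ_17: compute digits iteratively via d_i = x_i mod 17, x_{i+1} = (x_i − d_i)/17. The first 4 digits are (1, 0, 15, 14).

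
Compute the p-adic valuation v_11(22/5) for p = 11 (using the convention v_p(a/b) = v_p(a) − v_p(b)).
v_11(22/5) = 1

Factor powers of 11 from the numerator and denominator of the reduced fraction: 22 = 11^1 · 2 and 5 = 11^0 · 5. Apply v_p(a/b) = v_p(a) − v_p(b): v_11(22/5) = 1 − 0 = 1.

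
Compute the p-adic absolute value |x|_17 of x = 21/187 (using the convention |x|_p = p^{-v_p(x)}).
|21/187|_17 = 17

Step 1 — compute v_17(x) by factoring powers of 17 out of the numerator and denominator: v_17(21/187) = -1. Step 2 — apply |x|_p = p^{-v_p(x)} = 17^{1} = 17.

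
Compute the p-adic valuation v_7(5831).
v_7(5831) = 3

v_7(n) is the largest exponent k such that 7^k divides n. Factor out: 5831 = 7^3 · 17. (Sign doesn't affect v_p.) So v_7(5831) = 3.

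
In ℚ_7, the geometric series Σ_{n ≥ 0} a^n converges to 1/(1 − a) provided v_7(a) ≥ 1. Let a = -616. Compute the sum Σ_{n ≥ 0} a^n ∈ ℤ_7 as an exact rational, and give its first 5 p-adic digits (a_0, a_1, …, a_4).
Σ a^n = 1/(1 − a) = 1/617;  first 5 digits = (1, 3, 3, 4, 3)

v_7(a) = 1 ≥ 1, so the series converges in ℤ_7 to 1/(1 − a) = 1/(1 − (-616)) = 1/617. Expand this rational in ℤ_7: compute digits iteratively via d_i = x_i mod 7, x_{i+1} = (x_i − d_i)/7. The first 5 digits are (1, 3, 3, 4, 3).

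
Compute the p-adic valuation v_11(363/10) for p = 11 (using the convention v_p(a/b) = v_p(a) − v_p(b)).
v_11(363/10) = 2

Factor powers of 11 from the numerator and denominator of the reduced fraction: 363 = 11^2 · 3 and 10 = 11^0 · 10. Apply v_p(a/b) = v_p(a) − v_p(b): v_11(363/10) = 2 − 0 = 2.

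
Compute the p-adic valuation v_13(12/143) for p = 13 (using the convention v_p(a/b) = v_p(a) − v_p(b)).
v_13(12/143) = -1

Factor powers of 13 from the numerator and denominator of the reduced fraction: 12 = 13^0 · 12 and 143 = 13^1 · 11. Apply v_p(a/b) = v_p(a) − v_p(b): v_13(12/143) = 0 − 1 = -1.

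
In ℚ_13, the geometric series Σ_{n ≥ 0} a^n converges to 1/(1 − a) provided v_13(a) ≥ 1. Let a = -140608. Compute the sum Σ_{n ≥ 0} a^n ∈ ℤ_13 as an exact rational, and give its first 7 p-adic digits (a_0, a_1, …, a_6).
Σ a^n = 1/(1 − a) = 1/140609;  first 7 digits = (1, 0, 0, 1, 8, 12, 0)

v_13(a) = 3 ≥ 1, so the series converges in ℤ_13 to 1/(1 − a) = 1/(1 − (-140608)) = 1/140609. Expand this rational in ℤ_13: compute digits iteratively via d_i = x_i mod 13, x_{i+1} = (x_i − d_i)/13. The first 7 digits are (1, 0, 0, 1, 8, 12, 0).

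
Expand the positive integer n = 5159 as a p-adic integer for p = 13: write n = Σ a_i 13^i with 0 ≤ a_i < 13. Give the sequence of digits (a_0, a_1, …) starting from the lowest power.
(a_0, a_1, …) = (11, 6, 4, 2)

Repeated division by 13 gives the digits low-to-high: 5159 = 11 + 6·13^1 + 4·13^2 + 2·13^3. Digit sequence: (11, 6, 4, 2).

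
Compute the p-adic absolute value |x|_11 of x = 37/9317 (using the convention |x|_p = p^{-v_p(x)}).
|37/9317|_11 = 1331

Step 1 — compute v_11(x) by factoring powers of 11 out of the numerator and denominator: v_11(37/9317) = -3. Step 2 — apply |x|_p = p^{-v_p(x)} = 11^{3} = 1331.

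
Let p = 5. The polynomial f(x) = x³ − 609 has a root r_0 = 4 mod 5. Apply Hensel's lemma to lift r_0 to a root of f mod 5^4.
r_3 = 19 (mod 625)

Hensel: r_{i+1} = r_i − f(r_i)/f′(r_i) mod 5^{i+2}, where f′(x) = 3x². Iterate:
  r_0 = 4 (mod 5)
  r_1 = 19 (mod 25)
  r_2 = 19 (mod 125)
  r_3 = 19 (mod 625)
Final: r = 19 with f(r) ≡ 0 mod 5^4.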